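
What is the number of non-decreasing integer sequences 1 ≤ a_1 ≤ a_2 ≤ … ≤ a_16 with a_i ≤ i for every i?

35357670

Such sub-staircase sequences of length n are counted by C_n; here n = 16.
C_16 = C_15 · 2(2·15+1)/(15+2) = 9694845 · 62/17 = 35357670.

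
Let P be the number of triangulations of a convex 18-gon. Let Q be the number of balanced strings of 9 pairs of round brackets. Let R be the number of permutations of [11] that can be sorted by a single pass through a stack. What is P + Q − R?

Triangulations of a convex m-gon are counted by C_{m−2}; with m = 18 this is C_16. So P = C_16 = 35357670.
Balanced strings of n pairs of brackets are counted by C_n; here n = 9. So Q = C_9 = 4862.
By Knuth's characterisation, the stack-sortable permutations of length 11 are the 231-avoiders, numbering C_11. So R = C_11 = 58786.
P + Q − R = 35357670 + 4862 − 58786 = 35303746.

35303746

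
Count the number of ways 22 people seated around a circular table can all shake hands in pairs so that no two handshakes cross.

58786

Non-crossing handshake pairings of 2n people are counted by C_n; 22 people gives n = 11.
C_11 = C(22,11)/12 = 705432/12 = 58786.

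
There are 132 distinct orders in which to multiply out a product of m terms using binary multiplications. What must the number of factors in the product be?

7

Parenthesizations of m factors are counted by C_{m−1}. The Catalan number equal to 132 is C_6.
So the index is 6, and the number of factors is 6 + 1 = 7.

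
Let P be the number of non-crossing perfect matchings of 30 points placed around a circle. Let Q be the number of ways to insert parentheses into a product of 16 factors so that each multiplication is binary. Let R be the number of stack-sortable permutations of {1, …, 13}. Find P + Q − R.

Non-crossing perfect matchings of 2n points on a circle are counted by C_n; with 30 points, n = 15. So P = C_15 = 9694845.
Bracketing 16 factors into binary products is counted by C_{16−1} = C_15. So Q = C_15 = 9694845.
Stack-sortable permutations are exactly the 231-avoiding ones, counted by C_n; here n = 13. So R = C_13 = 742900.
P + Q − R = 9694845 + 9694845 − 742900 = 18646790.

18646790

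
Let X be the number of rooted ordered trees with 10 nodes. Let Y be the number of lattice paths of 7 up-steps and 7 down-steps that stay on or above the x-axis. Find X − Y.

Rooted ordered (plane) trees on m nodes have m−1 edges and are counted by C_{m−1}; m = 10 gives C_9. So X = C_9 = 4862.
Paths of 7 up- and 7 down-steps that never dip below the axis are Dyck paths; their count is C_7. So Y = C_7 = 429.
X − Y = 4862 − 429 = 4433.

4433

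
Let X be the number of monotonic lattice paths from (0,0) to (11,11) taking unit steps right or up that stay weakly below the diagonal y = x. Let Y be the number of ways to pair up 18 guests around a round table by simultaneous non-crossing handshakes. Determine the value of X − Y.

Sub-diagonal monotone paths from (0,0) to (11,11) biject with Dyck paths of semilength 11, giving C_11. So X = C_11 = 58786.
With 18 = 2·9 people, non-crossing handshake pairings are non-crossing perfect matchings on a circle, counted by C_9. So Y = C_9 = 4862.
X − Y = 58786 − 4862 = 53924.

53924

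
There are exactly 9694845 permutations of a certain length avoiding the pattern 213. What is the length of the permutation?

Permutations of [n] avoiding a fixed length-3 pattern are counted by C_n. The Catalan number equal to 9694845 is C_15.

15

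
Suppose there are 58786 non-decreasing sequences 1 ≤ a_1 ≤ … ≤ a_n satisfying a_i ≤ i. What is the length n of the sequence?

Such sub-staircase sequences of length n are counted by C_n; 58786 = C_11.

11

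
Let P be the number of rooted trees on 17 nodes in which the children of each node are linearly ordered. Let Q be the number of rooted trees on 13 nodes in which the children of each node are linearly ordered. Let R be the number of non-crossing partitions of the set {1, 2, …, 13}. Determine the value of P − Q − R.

34406758

A rooted plane tree on 17 nodes has 16 edges, and such trees are counted by C_16. So P = C_16 = 35357670.
A rooted plane tree on 13 nodes has 12 edges, and such trees are counted by C_12. So Q = C_12 = 208012.
Non-crossing partitions of an n-element set are counted by C_n; here n = 13. So R = C_13 = 742900.
P − Q − R = 35357670 − 208012 − 742900 = 34406758.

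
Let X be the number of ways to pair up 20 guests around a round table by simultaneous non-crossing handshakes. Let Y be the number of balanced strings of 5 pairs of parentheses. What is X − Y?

With 20 = 2·10 people, non-crossing handshake pairings are non-crossing perfect matchings on a circle, counted by C_10. So X = C_10 = 16796.
Balanced strings of n pairs of brackets are counted by C_n; here n = 5. So Y = C_5 = 42.
X − Y = 16796 − 42 = 16754.

16754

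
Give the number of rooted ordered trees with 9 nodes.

A rooted plane tree on 9 nodes has 8 edges, and such trees are counted by C_8.
C_8 = C(16,8)/9 = 12870/9 = 1430.

1430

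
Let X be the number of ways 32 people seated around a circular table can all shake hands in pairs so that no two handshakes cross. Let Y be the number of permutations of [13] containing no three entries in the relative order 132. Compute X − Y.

With 32 = 2·16 people, non-crossing handshake pairings are non-crossing perfect matchings on a circle, counted by C_16. So X = C_16 = 35357670.
For any fixed pattern of length 3, the pattern-avoiding permutations of [13] number C_13. So Y = C_13 = 742900.
X − Y = 35357670 − 742900 = 34614770.

34614770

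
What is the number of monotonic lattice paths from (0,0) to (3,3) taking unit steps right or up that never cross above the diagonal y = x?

5

Monotone paths in an n×n grid that stay weakly below the diagonal are counted by C_n; here n = 3.
C_3 = C(6,3)/4 = 20/4 = 5.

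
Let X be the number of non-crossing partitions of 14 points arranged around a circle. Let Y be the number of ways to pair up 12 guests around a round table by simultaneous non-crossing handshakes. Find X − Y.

2674308

Non-crossing partitions of an n-element set are counted by C_n; here n = 14. So X = C_14 = 2674440.
Non-crossing handshake pairings of 2n people are counted by C_n; 12 people gives n = 6. So Y = C_6 = 132.
X − Y = 2674440 − 132 = 2674308.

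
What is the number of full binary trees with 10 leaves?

4862

A full binary tree with L leaves has L−1 internal nodes and is counted by C_{L−1}; L = 10 gives C_9.
C_9 = C(18,9)/10 = 48620/10 = 4862.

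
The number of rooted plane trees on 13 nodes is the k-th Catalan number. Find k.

Rooted ordered (plane) trees on m nodes have m−1 edges and are counted by C_{m−1}; m = 13 gives C_12.

12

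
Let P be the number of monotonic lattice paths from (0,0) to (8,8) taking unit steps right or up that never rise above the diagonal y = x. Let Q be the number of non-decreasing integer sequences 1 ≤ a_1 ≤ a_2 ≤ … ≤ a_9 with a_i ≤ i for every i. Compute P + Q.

6292

Monotone paths in an n×n grid that stay weakly below the diagonal are counted by C_n; here n = 8. So P = C_8 = 1430.
Weakly increasing sequences with a_i ≤ i biject with Dyck paths of semilength 9, so there are C_9. So Q = C_9 = 4862.
P + Q = 1430 + 4862 = 6292.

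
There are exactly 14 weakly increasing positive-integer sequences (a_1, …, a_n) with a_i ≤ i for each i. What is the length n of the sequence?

4

Such sub-staircase sequences of length n are counted by C_n, and C_4 = 14.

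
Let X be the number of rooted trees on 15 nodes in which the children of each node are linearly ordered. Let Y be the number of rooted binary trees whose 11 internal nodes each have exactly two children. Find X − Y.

Rooted ordered (plane) trees on m nodes have m−1 edges and are counted by C_{m−1}; m = 15 gives C_14. So X = C_14 = 2674440.
The number of full binary trees on 11 internal nodes is the Catalan number C_11. So Y = C_11 = 58786.
X − Y = 2674440 − 58786 = 2615654.

2615654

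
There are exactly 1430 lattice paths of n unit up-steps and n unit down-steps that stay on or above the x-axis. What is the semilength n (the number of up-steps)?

8

Dyck paths of semilength n are counted by C_n. Since C_8 = 1430, the index is 8.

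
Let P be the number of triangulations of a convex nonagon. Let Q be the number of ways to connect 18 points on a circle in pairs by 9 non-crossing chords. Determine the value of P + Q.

The number of triangulations of a 9-gon is the Catalan number C_7 (index = sides − 2). So P = C_7 = 429.
Non-crossing perfect matchings of 2n points on a circle are counted by C_n; with 18 points, n = 9. So Q = C_9 = 4862.
P + Q = 429 + 4862 = 5291.

5291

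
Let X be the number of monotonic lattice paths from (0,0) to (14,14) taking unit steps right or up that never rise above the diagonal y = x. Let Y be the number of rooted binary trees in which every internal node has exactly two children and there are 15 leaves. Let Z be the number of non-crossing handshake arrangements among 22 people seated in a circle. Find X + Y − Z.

5290094

Monotone paths in an n×n grid that stay weakly below the diagonal are counted by C_n; here n = 14. So X = C_14 = 2674440.
A full binary tree with L leaves has L−1 internal nodes and is counted by C_{L−1}; L = 15 gives C_14. So Y = C_14 = 2674440.
With 22 = 2·11 people, non-crossing handshake pairings are non-crossing perfect matchings on a circle, counted by C_11. So Z = C_11 = 58786.
X + Y − Z = 2674440 + 2674440 − 58786 = 5290094.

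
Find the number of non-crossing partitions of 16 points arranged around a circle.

35357670

Non-crossing partitions of an n-element set are counted by C_n; here n = 16.
C_16 = 35357670.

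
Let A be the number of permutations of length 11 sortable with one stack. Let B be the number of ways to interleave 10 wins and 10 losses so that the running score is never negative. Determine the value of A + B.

By Knuth's characterisation, the stack-sortable permutations of length 11 are the 231-avoiders, numbering C_11. So A = C_11 = 58786.
Reading a vote for the leader as '(' and for the other as ')' turns such a sequence into a balanced string of 10 pairs, so the count is C_10. So B = C_10 = 16796.
A + B = 58786 + 16796 = 75582.

75582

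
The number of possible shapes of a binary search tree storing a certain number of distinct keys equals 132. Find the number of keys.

Binary search tree shapes on n keys are counted by C_n; 132 = C_6.

6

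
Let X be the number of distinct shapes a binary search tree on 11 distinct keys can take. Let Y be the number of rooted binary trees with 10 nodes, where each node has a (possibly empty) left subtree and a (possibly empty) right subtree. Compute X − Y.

41990

There are C_n binary search tree shapes on n keys; with n = 11 that is C_11. So X = C_11 = 58786.
Rooted binary trees with 10 nodes (each child slot possibly empty) number C_10. So Y = C_10 = 16796.
X − Y = 58786 − 16796 = 41990.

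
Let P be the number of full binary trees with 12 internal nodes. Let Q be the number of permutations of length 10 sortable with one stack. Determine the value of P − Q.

Full binary trees with n internal nodes are counted by C_n; here n = 12. So P = C_12 = 208012.
Stack-sortable permutations are exactly the 231-avoiding ones, counted by C_n; here n = 10. So Q = C_10 = 16796.
P − Q = 208012 − 16796 = 191216.

191216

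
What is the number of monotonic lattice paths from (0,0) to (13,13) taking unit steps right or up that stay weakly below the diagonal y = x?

Sub-diagonal monotone paths from (0,0) to (13,13) biject with Dyck paths of semilength 13, giving C_13.
C_13 = C(26,13)/14 = 10400600/14 = 742900.

742900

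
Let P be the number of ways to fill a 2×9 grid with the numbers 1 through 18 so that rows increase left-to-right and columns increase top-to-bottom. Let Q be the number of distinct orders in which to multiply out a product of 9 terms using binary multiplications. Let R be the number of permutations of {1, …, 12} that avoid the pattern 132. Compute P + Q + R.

214304

By the hook-length formula (or a Dyck-path bijection), SYT of shape 2×9 number C_9. So P = C_9 = 4862.
Parenthesizations of m factors correspond to full binary trees with m leaves, counted by C_{m−1}; m = 9 gives C_8. So Q = C_8 = 1430.
For any fixed pattern of length 3, the pattern-avoiding permutations of [12] number C_12. So R = C_12 = 208012.
P + Q + R = 4862 + 1430 + 208012 = 214304.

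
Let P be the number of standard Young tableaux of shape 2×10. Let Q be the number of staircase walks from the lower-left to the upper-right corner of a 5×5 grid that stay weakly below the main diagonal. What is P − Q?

Standard Young tableaux of shape 2×n are counted by C_n; here n = 10. So P = C_10 = 16796.
Monotone paths in an n×n grid that stay weakly below the diagonal are counted by C_n; here n = 5. So Q = C_5 = 42.
P − Q = 16796 − 42 = 16754.

16754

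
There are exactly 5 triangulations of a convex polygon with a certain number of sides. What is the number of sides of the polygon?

Triangulations of a convex m-gon are counted by C_{m−2}, and C_3 = 5.
So m − 2 = 3, giving m = 5 sides.

5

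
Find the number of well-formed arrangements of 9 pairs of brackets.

Balanced strings of n pairs of brackets are counted by C_n; here n = 9.
C_9 = C_8 · 2(2·8+1)/(8+2) = 1430 · 34/10 = 4862.

4862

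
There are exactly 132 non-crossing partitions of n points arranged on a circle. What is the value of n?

6

Non-crossing partitions of [n] are counted by C_n, and C_6 = 132.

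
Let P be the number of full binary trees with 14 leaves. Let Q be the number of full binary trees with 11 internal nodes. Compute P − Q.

684114

Full binary trees with 14 leaves have 14−1 = 13 internal nodes, so there are C_13 of them. So P = C_13 = 742900.
The number of full binary trees on 11 internal nodes is the Catalan number C_11. So Q = C_11 = 58786.
P − Q = 742900 − 58786 = 684114.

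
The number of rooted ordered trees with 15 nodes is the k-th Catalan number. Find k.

Rooted ordered (plane) trees on m nodes have m−1 edges and are counted by C_{m−1}; m = 15 gives C_14.

14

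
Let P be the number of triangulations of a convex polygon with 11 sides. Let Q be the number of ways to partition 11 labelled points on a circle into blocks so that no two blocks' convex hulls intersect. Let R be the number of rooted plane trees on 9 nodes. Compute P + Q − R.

The number of triangulations of an 11-gon is the Catalan number C_9 (index = sides − 2). So P = C_9 = 4862.
Non-crossing partitions of an n-element set are counted by C_n; here n = 11. So Q = C_11 = 58786.
Rooted ordered (plane) trees on m nodes have m−1 edges and are counted by C_{m−1}; m = 9 gives C_8. So R = C_8 = 1430.
P + Q − R = 4862 + 58786 − 1430 = 62218.

62218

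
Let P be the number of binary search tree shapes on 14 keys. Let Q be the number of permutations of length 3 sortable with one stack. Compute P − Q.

2674435

There are C_n binary search tree shapes on n keys; with n = 14 that is C_14. So P = C_14 = 2674440.
Stack-sortable permutations are exactly the 231-avoiding ones, counted by C_n; here n = 3. So Q = C_3 = 5.
P − Q = 2674440 − 5 = 2674435.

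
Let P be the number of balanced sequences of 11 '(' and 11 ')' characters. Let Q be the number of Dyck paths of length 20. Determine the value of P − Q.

With 11 pairs the number of balanced bracket strings is the Catalan number C_11. So P = C_11 = 58786.
Dyck paths of semilength n (length 2n) are counted by C_n; here n = 10. So Q = C_10 = 16796.
P − Q = 58786 − 16796 = 41990.

41990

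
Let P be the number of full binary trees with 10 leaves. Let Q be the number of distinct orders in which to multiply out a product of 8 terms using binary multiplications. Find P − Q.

4433

Full binary trees with 10 leaves have 10−1 = 9 internal nodes, so there are C_9 of them. So P = C_9 = 4862.
Bracketing 8 factors into binary products is counted by C_{8−1} = C_7. So Q = C_7 = 429.
P − Q = 4862 − 429 = 4433.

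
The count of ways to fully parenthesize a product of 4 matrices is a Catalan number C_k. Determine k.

Bracketing 4 factors into binary products is counted by C_{4−1} = C_3.

3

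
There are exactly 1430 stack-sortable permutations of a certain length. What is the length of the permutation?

8

Stack-sortable permutations of [n] are counted by C_n. Since C_8 = 1430, the index is 8.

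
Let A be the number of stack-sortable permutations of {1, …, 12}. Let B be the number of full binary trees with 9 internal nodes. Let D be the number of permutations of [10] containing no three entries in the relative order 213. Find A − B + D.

219946

By Knuth's characterisation, the stack-sortable permutations of length 12 are the 231-avoiders, numbering C_12. So A = C_12 = 208012.
The number of full binary trees on 9 internal nodes is the Catalan number C_9. So B = C_9 = 4862.
For any fixed pattern of length 3, the pattern-avoiding permutations of [10] number C_10. So D = C_10 = 16796.
A − B + D = 208012 − 4862 + 16796 = 219946.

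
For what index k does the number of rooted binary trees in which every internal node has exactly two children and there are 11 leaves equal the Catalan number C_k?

10

Full binary trees with 11 leaves have 11−1 = 10 internal nodes, so there are C_10 of them.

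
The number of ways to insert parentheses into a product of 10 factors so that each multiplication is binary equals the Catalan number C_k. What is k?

Bracketing 10 factors into binary products is counted by C_{10−1} = C_9.

9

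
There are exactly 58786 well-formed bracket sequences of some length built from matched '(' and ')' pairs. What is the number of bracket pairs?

Balanced strings of n bracket-pairs are counted by C_n. Since C_11 = 58786, the index is 11.

11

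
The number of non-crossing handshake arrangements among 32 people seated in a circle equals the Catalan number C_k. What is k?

Non-crossing handshake pairings of 2n people are counted by C_n; 32 people gives n = 16.

16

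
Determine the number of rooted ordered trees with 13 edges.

A rooted plane tree with 13 edges has 14 nodes, and the count is C_13.
C_13 = C_12 · 2(2·12+1)/(12+2) = 208012 · 50/14 = 742900.

742900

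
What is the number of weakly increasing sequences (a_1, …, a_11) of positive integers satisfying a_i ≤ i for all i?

58786

Such sub-staircase sequences of length n are counted by C_n; here n = 11.
C_11 = C(22,11)/12 = 705432/12 = 58786.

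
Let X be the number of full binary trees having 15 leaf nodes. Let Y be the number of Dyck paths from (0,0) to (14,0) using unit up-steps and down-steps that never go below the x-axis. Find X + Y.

2674869

Full binary trees with 15 leaves have 15−1 = 14 internal nodes, so there are C_14 of them. So X = C_14 = 2674440.
Paths of 7 up- and 7 down-steps that never dip below the axis are Dyck paths; their count is C_7. So Y = C_7 = 429.
X + Y = 2674440 + 429 = 2674869.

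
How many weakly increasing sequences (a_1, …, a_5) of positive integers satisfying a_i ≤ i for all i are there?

42

Weakly increasing sequences with a_i ≤ i biject with Dyck paths of semilength 5, so there are C_5.
C_5 = C(10,5)/6 = 252/6 = 42.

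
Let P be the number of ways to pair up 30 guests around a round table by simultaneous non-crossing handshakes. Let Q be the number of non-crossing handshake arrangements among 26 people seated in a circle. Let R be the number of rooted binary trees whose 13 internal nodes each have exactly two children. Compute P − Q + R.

With 30 = 2·15 people, non-crossing handshake pairings are non-crossing perfect matchings on a circle, counted by C_15. So P = C_15 = 9694845.
Non-crossing handshake pairings of 2n people are counted by C_n; 26 people gives n = 13. So Q = C_13 = 742900.
Full binary trees with n internal nodes are counted by C_n; here n = 13. So R = C_13 = 742900.
P − Q + R = 9694845 − 742900 + 742900 = 9694845.

9694845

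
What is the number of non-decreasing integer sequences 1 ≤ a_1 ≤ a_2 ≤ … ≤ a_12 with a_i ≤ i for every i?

208012

Weakly increasing sequences with a_i ≤ i biject with Dyck paths of semilength 12, so there are C_12.
C_12 = C_11 · 2(2·11+1)/(11+2) = 58786 · 46/13 = 208012.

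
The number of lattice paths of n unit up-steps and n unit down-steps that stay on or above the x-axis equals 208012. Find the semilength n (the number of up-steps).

12

Dyck paths of semilength n are counted by C_n. The Catalan number equal to 208012 is C_12.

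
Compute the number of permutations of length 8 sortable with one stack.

By Knuth's characterisation, the stack-sortable permutations of length 8 are the 231-avoiders, numbering C_8.
C_8 = 1430.

1430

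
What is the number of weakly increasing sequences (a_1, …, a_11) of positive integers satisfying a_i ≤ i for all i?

58786

Weakly increasing sequences with a_i ≤ i biject with Dyck paths of semilength 11, so there are C_11.
C_11 = C(22,11)/12 = 705432/12 = 58786.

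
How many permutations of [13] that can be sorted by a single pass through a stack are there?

Stack-sortable permutations are exactly the 231-avoiding ones, counted by C_n; here n = 13.
C_13 = C(26,13)/14 = 10400600/14 = 742900.

742900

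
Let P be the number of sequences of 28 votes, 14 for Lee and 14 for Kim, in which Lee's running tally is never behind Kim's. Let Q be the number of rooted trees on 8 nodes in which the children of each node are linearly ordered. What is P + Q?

Reading a vote for the leader as '(' and for the other as ')' turns such a sequence into a balanced string of 14 pairs, so the count is C_14. So P = C_14 = 2674440.
A rooted plane tree on 8 nodes has 7 edges, and such trees are counted by C_7. So Q = C_7 = 429.
P + Q = 2674440 + 429 = 2674869.

2674869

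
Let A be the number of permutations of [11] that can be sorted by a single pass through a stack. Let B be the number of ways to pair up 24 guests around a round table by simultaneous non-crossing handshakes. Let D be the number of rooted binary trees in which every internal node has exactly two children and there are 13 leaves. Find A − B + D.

58786

Stack-sortable permutations are exactly the 231-avoiding ones, counted by C_n; here n = 11. So A = C_11 = 58786.
Non-crossing handshake pairings of 2n people are counted by C_n; 24 people gives n = 12. So B = C_12 = 208012.
A full binary tree with L leaves has L−1 internal nodes and is counted by C_{L−1}; L = 13 gives C_12. So D = C_12 = 208012.
A − B + D = 58786 − 208012 + 208012 = 58786.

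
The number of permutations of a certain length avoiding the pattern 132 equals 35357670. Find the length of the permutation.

Permutations of [n] avoiding a fixed length-3 pattern are counted by C_n. The Catalan number equal to 35357670 is C_16.

16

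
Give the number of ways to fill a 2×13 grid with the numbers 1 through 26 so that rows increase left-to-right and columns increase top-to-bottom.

742900

Standard Young tableaux of shape 2×n are counted by C_n; here n = 13.
C_13 = C(26,13)/14 = 10400600/14 = 742900.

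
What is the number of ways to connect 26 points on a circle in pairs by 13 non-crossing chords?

742900

Non-crossing perfect matchings of 2n points on a circle are counted by C_n; with 26 points, n = 13.
C_13 = C(26,13)/14 = 10400600/14 = 742900.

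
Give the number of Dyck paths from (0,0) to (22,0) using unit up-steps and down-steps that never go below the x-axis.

A Dyck path with 11 up-steps and 11 down-steps has semilength 11, so there are C_11 of them.
C_11 = 58786.

58786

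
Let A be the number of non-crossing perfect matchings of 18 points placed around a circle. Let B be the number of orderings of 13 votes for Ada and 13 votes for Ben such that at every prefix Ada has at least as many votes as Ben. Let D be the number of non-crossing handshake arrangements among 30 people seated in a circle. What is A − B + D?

8956807

Pairing 18 circle points by 9 non-crossing chords gives C_9 matchings. So A = C_9 = 4862.
Ballot sequences with n votes each where one side never trails are Dyck words, counted by C_n; here n = 13. So B = C_13 = 742900.
Non-crossing handshake pairings of 2n people are counted by C_n; 30 people gives n = 15. So D = C_15 = 9694845.
A − B + D = 4862 − 742900 + 9694845 = 8956807.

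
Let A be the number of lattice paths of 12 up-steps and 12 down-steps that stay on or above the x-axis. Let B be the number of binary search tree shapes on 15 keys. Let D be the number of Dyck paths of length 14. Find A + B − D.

9902428

Dyck paths of semilength n (length 2n) are counted by C_n; here n = 12. So A = C_12 = 208012.
There are C_n binary search tree shapes on n keys; with n = 15 that is C_15. So B = C_15 = 9694845.
Paths of 7 up- and 7 down-steps that never dip below the axis are Dyck paths; their count is C_7. So D = C_7 = 429.
A + B − D = 208012 + 9694845 − 429 = 9902428.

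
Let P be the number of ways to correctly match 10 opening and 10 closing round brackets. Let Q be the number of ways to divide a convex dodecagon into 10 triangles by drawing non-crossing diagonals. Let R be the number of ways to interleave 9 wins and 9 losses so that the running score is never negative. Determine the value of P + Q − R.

28730

With 10 pairs the number of balanced bracket strings is the Catalan number C_10. So P = C_10 = 16796.
Triangulations of a convex m-gon are counted by C_{m−2}; with m = 12 this is C_10. So Q = C_10 = 16796.
Ballot sequences with n votes each where one side never trails are Dyck words, counted by C_n; here n = 9. So R = C_9 = 4862.
P + Q − R = 16796 + 16796 − 4862 = 28730.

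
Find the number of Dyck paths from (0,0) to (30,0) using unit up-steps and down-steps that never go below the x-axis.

A Dyck path with 15 up-steps and 15 down-steps has semilength 15, so there are C_15 of them.
C_15 = C_14 · 2(2·14+1)/(14+2) = 2674440 · 58/16 = 9694845.

9694845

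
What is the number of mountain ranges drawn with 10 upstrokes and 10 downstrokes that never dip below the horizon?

16796

Dyck paths of semilength n (length 2n) are counted by C_n; here n = 10.
C_10 = 16796.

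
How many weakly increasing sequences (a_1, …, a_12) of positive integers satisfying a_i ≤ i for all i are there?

208012

Weakly increasing sequences with a_i ≤ i biject with Dyck paths of semilength 12, so there are C_12.
C_12 = C(24,12)/13 = 2704156/13 = 208012.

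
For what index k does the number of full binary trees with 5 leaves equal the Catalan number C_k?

4

Full binary trees with 5 leaves have 5−1 = 4 internal nodes, so there are C_4 of them.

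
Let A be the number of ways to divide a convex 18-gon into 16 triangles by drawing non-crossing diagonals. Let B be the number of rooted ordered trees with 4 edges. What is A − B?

35357656

Triangulations of a convex m-gon are counted by C_{m−2}; with m = 18 this is C_16. So A = C_16 = 35357670.
Rooted ordered trees with n edges are counted by C_n; here n = 4. So B = C_4 = 14.
A − B = 35357670 − 14 = 35357656.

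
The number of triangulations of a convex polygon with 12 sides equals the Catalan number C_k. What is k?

10

Triangulations of a convex m-gon are counted by C_{m−2}; with m = 12 this is C_10.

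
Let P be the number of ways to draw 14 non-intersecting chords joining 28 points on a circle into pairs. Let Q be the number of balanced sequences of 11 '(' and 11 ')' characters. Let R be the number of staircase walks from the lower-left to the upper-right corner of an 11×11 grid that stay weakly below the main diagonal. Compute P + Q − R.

2674440

Pairing 28 circle points by 14 non-crossing chords gives C_14 matchings. So P = C_14 = 2674440.
With 11 pairs the number of balanced bracket strings is the Catalan number C_11. So Q = C_11 = 58786.
Monotone paths in an n×n grid that stay weakly below the diagonal are counted by C_n; here n = 11. So R = C_11 = 58786.
P + Q − R = 2674440 + 58786 − 58786 = 2674440.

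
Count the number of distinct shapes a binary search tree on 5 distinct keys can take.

Rooted binary trees with 5 nodes (each child slot possibly empty) number C_5.
C_5 = C_4 · 2(2·4+1)/(4+2) = 14 · 18/6 = 42.

42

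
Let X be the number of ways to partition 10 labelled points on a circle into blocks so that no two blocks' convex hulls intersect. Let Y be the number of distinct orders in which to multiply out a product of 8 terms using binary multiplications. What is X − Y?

16367

Non-crossing partitions of an n-element set are counted by C_n; here n = 10. So X = C_10 = 16796.
Bracketing 8 factors into binary products is counted by C_{8−1} = C_7. So Y = C_7 = 429.
X − Y = 16796 − 429 = 16367.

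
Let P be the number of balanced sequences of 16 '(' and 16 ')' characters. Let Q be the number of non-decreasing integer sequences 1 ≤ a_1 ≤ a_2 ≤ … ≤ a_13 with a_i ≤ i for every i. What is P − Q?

With 16 pairs the number of balanced bracket strings is the Catalan number C_16. So P = C_16 = 35357670.
Such sub-staircase sequences of length n are counted by C_n; here n = 13. So Q = C_13 = 742900.
P − Q = 35357670 − 742900 = 34614770.

34614770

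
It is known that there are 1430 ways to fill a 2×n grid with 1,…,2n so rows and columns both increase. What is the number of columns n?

8

Standard Young tableaux of shape 2×n are counted by C_n; 1430 = C_8.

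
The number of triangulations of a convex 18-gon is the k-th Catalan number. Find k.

The number of triangulations of an 18-gon is the Catalan number C_16 (index = sides − 2).

16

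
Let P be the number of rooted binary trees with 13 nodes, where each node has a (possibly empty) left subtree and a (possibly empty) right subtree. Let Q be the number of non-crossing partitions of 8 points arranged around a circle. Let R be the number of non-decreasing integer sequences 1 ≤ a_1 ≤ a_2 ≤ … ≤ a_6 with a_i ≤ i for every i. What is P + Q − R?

744198

Binary trees (left/right distinguished) on n nodes are counted by C_n; here n = 13. So P = C_13 = 742900.
The non-crossing partitions of [8] form a lattice of size C_8. So Q = C_8 = 1430.
Weakly increasing sequences with a_i ≤ i biject with Dyck paths of semilength 6, so there are C_6. So R = C_6 = 132.
P + Q − R = 742900 + 1430 − 132 = 744198.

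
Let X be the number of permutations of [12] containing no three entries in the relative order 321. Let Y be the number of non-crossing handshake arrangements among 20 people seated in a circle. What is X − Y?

For any fixed pattern of length 3, the pattern-avoiding permutations of [12] number C_12. So X = C_12 = 208012.
Non-crossing handshake pairings of 2n people are counted by C_n; 20 people gives n = 10. So Y = C_10 = 16796.
X − Y = 208012 − 16796 = 191216.

191216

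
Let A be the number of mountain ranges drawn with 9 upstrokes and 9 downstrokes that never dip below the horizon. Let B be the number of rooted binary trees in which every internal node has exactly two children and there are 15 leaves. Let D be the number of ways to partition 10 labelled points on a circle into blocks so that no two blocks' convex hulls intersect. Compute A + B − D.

A Dyck path with 9 up-steps and 9 down-steps has semilength 9, so there are C_9 of them. So A = C_9 = 4862.
A full binary tree with L leaves has L−1 internal nodes and is counted by C_{L−1}; L = 15 gives C_14. So B = C_14 = 2674440.
The non-crossing partitions of [10] form a lattice of size C_10. So D = C_10 = 16796.
A + B − D = 4862 + 2674440 − 16796 = 2662506.

2662506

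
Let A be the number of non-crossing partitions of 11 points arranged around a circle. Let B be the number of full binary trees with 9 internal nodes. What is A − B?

Non-crossing partitions of an n-element set are counted by C_n; here n = 11. So A = C_11 = 58786.
The number of full binary trees on 9 internal nodes is the Catalan number C_9. So B = C_9 = 4862.
A − B = 58786 − 4862 = 53924.

53924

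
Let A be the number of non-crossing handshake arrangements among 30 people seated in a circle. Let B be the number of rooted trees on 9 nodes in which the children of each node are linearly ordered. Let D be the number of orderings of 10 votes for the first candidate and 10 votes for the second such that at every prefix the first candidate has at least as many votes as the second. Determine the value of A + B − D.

Non-crossing handshake pairings of 2n people are counted by C_n; 30 people gives n = 15. So A = C_15 = 9694845.
Rooted ordered (plane) trees on m nodes have m−1 edges and are counted by C_{m−1}; m = 9 gives C_8. So B = C_8 = 1430.
Reading a vote for the leader as '(' and for the other as ')' turns such a sequence into a balanced string of 10 pairs, so the count is C_10. So D = C_10 = 16796.
A + B − D = 9694845 + 1430 − 16796 = 9679479.

9679479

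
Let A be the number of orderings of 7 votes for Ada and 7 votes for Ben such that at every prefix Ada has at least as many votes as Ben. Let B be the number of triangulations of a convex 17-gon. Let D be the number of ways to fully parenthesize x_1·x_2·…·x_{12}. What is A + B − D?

9636488

Ballot sequences with n votes each where one side never trails are Dyck words, counted by C_n; here n = 7. So A = C_7 = 429.
The number of triangulations of a 17-gon is the Catalan number C_15 (index = sides − 2). So B = C_15 = 9694845.
Ways to associate a product of 12 factors correspond to binary trees on 12 leaves, so the count is C_11. So D = C_11 = 58786.
A + B − D = 429 + 9694845 − 58786 = 9636488.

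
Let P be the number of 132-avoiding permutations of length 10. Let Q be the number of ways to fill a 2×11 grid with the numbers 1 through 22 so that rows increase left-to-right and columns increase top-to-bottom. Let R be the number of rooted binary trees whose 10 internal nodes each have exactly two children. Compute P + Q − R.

Permutations of [n] avoiding any single length-3 pattern are counted by C_n; here n = 10. So P = C_10 = 16796.
By the hook-length formula (or a Dyck-path bijection), SYT of shape 2×11 number C_11. So Q = C_11 = 58786.
The number of full binary trees on 10 internal nodes is the Catalan number C_10. So R = C_10 = 16796.
P + Q − R = 16796 + 58786 − 16796 = 58786.

58786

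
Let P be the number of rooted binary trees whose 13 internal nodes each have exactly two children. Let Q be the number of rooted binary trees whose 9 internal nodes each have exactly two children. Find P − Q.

738038

Full binary trees with n internal nodes are counted by C_n; here n = 13. So P = C_13 = 742900.
Full binary trees with n internal nodes are counted by C_n; here n = 9. So Q = C_9 = 4862.
P − Q = 742900 − 4862 = 738038.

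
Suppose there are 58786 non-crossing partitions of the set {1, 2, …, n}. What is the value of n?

Non-crossing partitions of [n] are counted by C_n. Since C_11 = 58786, the index is 11.

11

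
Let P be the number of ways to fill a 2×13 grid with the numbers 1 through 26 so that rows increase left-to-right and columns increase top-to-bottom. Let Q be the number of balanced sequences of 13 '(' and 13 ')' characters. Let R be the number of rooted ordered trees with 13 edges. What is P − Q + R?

Standard Young tableaux of shape 2×n are counted by C_n; here n = 13. So P = C_13 = 742900.
With 13 pairs the number of balanced bracket strings is the Catalan number C_13. So Q = C_13 = 742900.
Rooted ordered trees with n edges are counted by C_n; here n = 13. So R = C_13 = 742900.
P − Q + R = 742900 − 742900 + 742900 = 742900.

742900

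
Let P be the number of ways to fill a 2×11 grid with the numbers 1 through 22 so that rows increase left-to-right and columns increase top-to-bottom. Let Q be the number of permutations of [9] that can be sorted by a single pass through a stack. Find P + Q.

63648

Standard Young tableaux of shape 2×n are counted by C_n; here n = 11. So P = C_11 = 58786.
By Knuth's characterisation, the stack-sortable permutations of length 9 are the 231-avoiders, numbering C_9. So Q = C_9 = 4862.
P + Q = 58786 + 4862 = 63648.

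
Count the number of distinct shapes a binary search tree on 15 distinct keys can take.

9694845

Rooted binary trees with 15 nodes (each child slot possibly empty) number C_15.
C_15 = C(30,15)/16 = 155117520/16 = 9694845.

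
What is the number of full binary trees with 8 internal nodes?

1430

Full binary trees with n internal nodes are counted by C_n; here n = 8.
C_8 = 1430.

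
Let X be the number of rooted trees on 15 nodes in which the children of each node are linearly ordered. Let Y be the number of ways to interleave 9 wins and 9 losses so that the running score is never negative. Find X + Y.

A rooted plane tree on 15 nodes has 14 edges, and such trees are counted by C_14. So X = C_14 = 2674440.
Reading a vote for the leader as '(' and for the other as ')' turns such a sequence into a balanced string of 9 pairs, so the count is C_9. So Y = C_9 = 4862.
X + Y = 2674440 + 4862 = 2679302.

2679302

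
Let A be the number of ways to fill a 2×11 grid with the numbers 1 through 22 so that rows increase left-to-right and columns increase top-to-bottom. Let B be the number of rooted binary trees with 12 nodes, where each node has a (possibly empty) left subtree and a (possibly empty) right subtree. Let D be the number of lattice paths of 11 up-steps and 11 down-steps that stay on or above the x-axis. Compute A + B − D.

208012

Standard Young tableaux of shape 2×n are counted by C_n; here n = 11. So A = C_11 = 58786.
Binary trees (left/right distinguished) on n nodes are counted by C_n; here n = 12. So B = C_12 = 208012.
A Dyck path with 11 up-steps and 11 down-steps has semilength 11, so there are C_11 of them. So D = C_11 = 58786.
A + B − D = 58786 + 208012 − 58786 = 208012.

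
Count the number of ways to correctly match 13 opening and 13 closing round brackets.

742900

Balanced strings of n pairs of brackets are counted by C_n; here n = 13.
C_13 = C_12 · 2(2·12+1)/(12+2) = 208012 · 50/14 = 742900.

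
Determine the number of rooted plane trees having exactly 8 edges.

1430

Rooted ordered trees with n edges are counted by C_n; here n = 8.
C_8 = C(16,8)/9 = 12870/9 = 1430.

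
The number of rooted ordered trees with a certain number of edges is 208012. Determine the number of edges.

12

Rooted ordered trees with n edges are counted by C_n. Since C_12 = 208012, the index is 12.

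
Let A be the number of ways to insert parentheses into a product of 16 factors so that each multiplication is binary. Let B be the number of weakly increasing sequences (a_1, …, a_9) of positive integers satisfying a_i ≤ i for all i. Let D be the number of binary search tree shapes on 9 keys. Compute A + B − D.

Parenthesizations of m factors correspond to full binary trees with m leaves, counted by C_{m−1}; m = 16 gives C_15. So A = C_15 = 9694845.
Weakly increasing sequences with a_i ≤ i biject with Dyck paths of semilength 9, so there are C_9. So B = C_9 = 4862.
Binary trees (left/right distinguished) on n nodes are counted by C_n; here n = 9. So D = C_9 = 4862.
A + B − D = 9694845 + 4862 − 4862 = 9694845.

9694845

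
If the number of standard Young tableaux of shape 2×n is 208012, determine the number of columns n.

12

Standard Young tableaux of shape 2×n are counted by C_n; 208012 = C_12.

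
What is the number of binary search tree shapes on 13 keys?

Rooted binary trees with 13 nodes (each child slot possibly empty) number C_13.
C_13 = C_12 · 2(2·12+1)/(12+2) = 208012 · 50/14 = 742900.

742900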